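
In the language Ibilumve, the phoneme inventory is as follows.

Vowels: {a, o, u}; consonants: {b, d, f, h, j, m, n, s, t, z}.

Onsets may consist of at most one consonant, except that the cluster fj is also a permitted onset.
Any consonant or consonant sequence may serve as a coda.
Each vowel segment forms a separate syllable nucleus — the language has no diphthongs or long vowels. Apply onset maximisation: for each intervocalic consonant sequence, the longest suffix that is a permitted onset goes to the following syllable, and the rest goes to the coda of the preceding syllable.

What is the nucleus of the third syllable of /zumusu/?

Nuclei (vowels): u, u, u → 3 syllables.
The third nucleus (vowel 3 from the left) is /u/.

u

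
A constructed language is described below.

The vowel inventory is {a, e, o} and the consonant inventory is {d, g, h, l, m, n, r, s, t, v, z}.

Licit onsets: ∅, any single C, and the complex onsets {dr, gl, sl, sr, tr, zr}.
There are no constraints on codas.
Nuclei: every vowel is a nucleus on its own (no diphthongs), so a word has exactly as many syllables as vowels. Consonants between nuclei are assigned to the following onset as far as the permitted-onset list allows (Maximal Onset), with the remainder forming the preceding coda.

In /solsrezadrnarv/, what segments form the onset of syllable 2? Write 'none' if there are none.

Nuclei (vowels): o, e, a, a → 4 syllables.
V1 /o/ – V2 /e/: cluster /lsr/ — the longest permitted-onset suffix is /sr/; onset = /sr/, preceding coda = /l/.
V2 /e/ – V3 /a/: just /z/ — single C goes to the following onset.
V3 /a/ – V4 /a/: cluster /drn/ — the longest permitted-onset suffix is /n/; onset = /n/, preceding coda = /dr/.
So the parse is sol.sre.zadr.narv.
Syllable 2 is /sre/: onset /sr/, nucleus /e/, coda ∅.

sr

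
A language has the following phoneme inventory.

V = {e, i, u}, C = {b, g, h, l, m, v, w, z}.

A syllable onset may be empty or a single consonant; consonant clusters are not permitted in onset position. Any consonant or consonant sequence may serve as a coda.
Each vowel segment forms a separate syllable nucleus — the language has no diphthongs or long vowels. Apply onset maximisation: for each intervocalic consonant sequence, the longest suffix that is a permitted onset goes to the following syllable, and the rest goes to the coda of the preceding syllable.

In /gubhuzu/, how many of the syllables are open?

The vowels are u, u, u — 3 nuclei, so 3 syllables.
σ1/σ2 boundary: /bh/ — longest licit onset from the right is /h/, leaving /b/ as coda.
σ2/σ3 boundary: just /z/ — single C goes to the following onset.
Result: gub.hu.zu.
Classifying each syllable: /gub/ (closed), /hu/ (open), /zu/ (open).
Open syllables: 2.

2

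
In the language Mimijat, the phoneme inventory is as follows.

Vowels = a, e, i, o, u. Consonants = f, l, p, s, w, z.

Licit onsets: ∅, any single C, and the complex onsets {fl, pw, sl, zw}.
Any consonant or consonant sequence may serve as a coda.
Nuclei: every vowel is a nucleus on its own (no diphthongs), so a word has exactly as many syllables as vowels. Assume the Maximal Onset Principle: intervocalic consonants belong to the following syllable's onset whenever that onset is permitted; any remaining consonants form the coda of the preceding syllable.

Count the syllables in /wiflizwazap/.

The vowels are i, i, a, a — 4 nuclei, so 4 syllables.

4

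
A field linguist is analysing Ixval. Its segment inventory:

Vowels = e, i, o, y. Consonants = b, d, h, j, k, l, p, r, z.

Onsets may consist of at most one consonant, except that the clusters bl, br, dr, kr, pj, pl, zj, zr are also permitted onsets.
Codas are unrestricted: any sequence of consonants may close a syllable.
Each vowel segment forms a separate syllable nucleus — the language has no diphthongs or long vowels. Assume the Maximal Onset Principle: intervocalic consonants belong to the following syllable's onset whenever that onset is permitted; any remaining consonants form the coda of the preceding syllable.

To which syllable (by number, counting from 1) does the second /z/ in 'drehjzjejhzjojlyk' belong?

Nuclei (vowels): e, e, o, y → 4 syllables.
Between /e/ (V1) and /e/ (V2): /hjzj/; trying suffixes from longest down, /zj/ is the first permitted one, so coda /hj/ | onset /zj/.
Between /e/ (V2) and /o/ (V3): /jhzj/ — longest licit onset from the right is /zj/, leaving /jh/ as coda.
Between /o/ (V3) and /y/ (V4): /jl/ splits as /j/ + /l/ (/l/ is the longest suffix that is a licit onset).
So the parse is drehj.zjejh.zjoj.lyk.
The second /z/ is in the onset of syllable 3 (/zjoj/).

3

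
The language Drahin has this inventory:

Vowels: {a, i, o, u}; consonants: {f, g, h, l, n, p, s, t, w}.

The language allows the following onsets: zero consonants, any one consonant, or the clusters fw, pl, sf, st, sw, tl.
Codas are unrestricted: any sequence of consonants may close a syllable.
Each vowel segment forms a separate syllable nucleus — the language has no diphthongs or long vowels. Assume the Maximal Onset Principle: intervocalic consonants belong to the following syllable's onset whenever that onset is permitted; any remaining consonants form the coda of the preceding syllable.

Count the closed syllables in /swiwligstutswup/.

The vowels are i, i, u, u — 4 nuclei, so 4 syllables.
V1 /i/ – V2 /i/: /wl/ — longest licit onset from the right is /l/, leaving /w/ as coda.
V2 /i/ – V3 /u/: /gst/; trying suffixes from longest down, /st/ is the first permitted one, so coda /g/ | onset /st/.
V3 /u/ – V4 /u/: /tsw/ splits as /t/ + /sw/ (/sw/ is the longest suffix that is a licit onset).
Result: swiw.lig.stut.swup.
Classifying each syllable: /swiw/ (closed), /lig/ (closed), /stut/ (closed), /swup/ (closed).
Closed syllables: 4.

4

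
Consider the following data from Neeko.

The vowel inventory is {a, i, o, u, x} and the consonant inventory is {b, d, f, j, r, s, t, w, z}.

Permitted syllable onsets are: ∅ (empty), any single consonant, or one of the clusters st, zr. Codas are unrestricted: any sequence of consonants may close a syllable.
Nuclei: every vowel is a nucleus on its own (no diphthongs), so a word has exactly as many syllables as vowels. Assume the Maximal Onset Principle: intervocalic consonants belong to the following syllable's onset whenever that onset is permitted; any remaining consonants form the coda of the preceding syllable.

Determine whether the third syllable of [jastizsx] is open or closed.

open

Nuclei (vowels): a, i, x → 3 syllables.
/a…i/ gap (V1→V2): cluster /st/ — /st/ is itself a permitted onset, so the whole cluster goes right; preceding coda = ∅.
/i…x/ gap (V2→V3): /zs/ — longest licit onset from the right is /s/, leaving /z/ as coda.
Putting it together: ja.stiz.sx.
Syllable 3 is /sx/; it ends in its nucleus with no coda, so it is open.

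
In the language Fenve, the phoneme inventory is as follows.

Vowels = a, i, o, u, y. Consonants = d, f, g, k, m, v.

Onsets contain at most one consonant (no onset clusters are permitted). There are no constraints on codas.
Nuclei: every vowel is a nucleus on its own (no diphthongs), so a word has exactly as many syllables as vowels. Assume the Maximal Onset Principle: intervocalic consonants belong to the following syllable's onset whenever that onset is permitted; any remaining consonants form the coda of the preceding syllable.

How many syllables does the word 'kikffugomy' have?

Vowels present: i, u, o, y; each is a nucleus, giving 4 syllables.

4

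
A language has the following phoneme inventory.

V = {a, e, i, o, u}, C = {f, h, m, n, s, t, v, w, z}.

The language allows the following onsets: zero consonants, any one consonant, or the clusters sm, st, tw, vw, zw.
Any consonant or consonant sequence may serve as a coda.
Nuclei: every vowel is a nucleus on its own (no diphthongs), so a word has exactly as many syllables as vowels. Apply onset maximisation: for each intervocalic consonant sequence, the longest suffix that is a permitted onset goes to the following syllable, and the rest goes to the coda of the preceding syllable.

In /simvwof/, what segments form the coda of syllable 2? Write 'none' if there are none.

f

The vowels are i, o — 2 nuclei, so 2 syllables.
V1 /i/ – V2 /o/: cluster /mvw/ — the longest permitted-onset suffix is /vw/; onset = /vw/, preceding coda = /m/.
Putting it together: sim.vwof.
Syllable 2 is /vwof/: onset /vw/, nucleus /o/, coda /f/.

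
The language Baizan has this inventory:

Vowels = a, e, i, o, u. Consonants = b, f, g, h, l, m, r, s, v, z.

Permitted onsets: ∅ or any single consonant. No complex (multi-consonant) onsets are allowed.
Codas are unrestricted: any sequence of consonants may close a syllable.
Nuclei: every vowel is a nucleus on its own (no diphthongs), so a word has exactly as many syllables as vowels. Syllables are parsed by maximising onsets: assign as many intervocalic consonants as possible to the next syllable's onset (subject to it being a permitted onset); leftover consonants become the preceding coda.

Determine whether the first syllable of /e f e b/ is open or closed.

open

Nuclei (vowels): e, e → 2 syllables.
/e…e/ gap (V1→V2): just /f/ — single C goes to the following onset.
Putting it together: e.feb.
Syllable 1 is /e/; it ends in its nucleus with no coda, so it is open.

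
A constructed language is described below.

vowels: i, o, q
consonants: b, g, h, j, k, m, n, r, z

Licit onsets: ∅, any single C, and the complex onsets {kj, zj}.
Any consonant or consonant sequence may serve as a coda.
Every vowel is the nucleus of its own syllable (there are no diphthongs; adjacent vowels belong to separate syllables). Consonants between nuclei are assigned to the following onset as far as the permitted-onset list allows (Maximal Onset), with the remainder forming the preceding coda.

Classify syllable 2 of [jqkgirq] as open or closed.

open

Nuclei (vowels): q, i, q → 3 syllables.
σ1/σ2 boundary: /kg/ splits as /k/ + /g/ (/g/ is the longest suffix that is a licit onset).
σ2/σ3 boundary: just /r/ — single C goes to the following onset.
Putting it together: jqk.gi.rq.
Syllable 2 is /gi/; it ends in its nucleus with no coda, so it is open.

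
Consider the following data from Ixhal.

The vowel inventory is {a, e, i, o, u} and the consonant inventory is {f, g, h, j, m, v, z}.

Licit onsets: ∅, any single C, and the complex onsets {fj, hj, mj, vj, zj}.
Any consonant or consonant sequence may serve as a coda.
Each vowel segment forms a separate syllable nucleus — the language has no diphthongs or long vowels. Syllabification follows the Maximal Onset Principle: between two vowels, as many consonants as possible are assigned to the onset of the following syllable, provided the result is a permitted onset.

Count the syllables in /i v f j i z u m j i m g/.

4

Nuclei (vowels): i, i, u, i → 4 syllables.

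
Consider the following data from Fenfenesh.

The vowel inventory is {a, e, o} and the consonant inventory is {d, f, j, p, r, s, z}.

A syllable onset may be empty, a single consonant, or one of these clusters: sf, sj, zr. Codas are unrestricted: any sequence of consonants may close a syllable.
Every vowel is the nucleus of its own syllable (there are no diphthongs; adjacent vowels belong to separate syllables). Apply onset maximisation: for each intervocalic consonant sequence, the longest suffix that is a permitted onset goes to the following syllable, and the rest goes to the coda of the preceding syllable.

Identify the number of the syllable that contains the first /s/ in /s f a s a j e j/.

Nuclei (vowels): a, a, e → 3 syllables.
σ1/σ2 boundary: just /s/ — single C goes to the following onset.
σ2/σ3 boundary: just /j/ — single C goes to the following onset.
So the parse is sfa.sa.jej.
The first /s/ is in the onset of syllable 1 (/sfa/).

1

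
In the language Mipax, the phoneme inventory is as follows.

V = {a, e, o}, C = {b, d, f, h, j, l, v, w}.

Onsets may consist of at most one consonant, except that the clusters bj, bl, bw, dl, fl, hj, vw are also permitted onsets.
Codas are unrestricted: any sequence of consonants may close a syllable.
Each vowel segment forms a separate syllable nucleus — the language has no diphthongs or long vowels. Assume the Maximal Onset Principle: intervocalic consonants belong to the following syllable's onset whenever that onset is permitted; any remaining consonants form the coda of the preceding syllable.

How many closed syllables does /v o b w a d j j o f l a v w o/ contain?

1

The vowels are o, a, o, a, o — 5 nuclei, so 5 syllables.
Between /o/ (V1) and /a/ (V2): cluster /bw/ — /bw/ is itself a permitted onset, so the whole cluster goes right; preceding coda = ∅.
Between /a/ (V2) and /o/ (V3): cluster /djj/ — the longest permitted-onset suffix is /j/; onset = /j/, preceding coda = /dj/.
Between /o/ (V3) and /a/ (V4): /fl/ — entire cluster is a permitted onset → onset /fl/, coda ∅.
Between /a/ (V4) and /o/ (V5): /vw/ — entire cluster is a permitted onset → onset /vw/, coda ∅.
Syllabification: vo.bwadj.jo.fla.vwo.
Classifying each syllable: /vo/ (open), /bwadj/ (closed), /jo/ (open), /fla/ (open), /vwo/ (open).
Closed syllables: 1.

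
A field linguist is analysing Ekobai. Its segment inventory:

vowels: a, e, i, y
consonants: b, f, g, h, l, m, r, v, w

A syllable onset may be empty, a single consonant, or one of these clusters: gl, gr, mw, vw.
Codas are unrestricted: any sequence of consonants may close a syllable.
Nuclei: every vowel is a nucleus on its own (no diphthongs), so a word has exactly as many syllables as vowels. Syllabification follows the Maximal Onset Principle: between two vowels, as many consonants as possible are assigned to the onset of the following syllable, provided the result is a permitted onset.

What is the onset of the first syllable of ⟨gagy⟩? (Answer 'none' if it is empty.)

Vowels present: a, y; each is a nucleus, giving 2 syllables.
/a…y/ gap (V1→V2): /g/ is a single consonant, so it becomes the next onset.
Syllabification: ga.gy.
Syllable 1 is /ga/: onset /g/, nucleus /a/, coda ∅.

g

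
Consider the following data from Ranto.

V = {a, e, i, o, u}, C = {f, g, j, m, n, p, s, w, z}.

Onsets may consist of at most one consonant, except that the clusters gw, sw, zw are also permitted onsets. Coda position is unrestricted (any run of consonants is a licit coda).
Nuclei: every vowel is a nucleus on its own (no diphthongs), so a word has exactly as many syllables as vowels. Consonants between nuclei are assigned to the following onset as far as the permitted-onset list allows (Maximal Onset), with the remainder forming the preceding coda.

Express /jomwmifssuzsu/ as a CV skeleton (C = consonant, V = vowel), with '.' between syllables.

Vowels present: o, i, u, u; each is a nucleus, giving 4 syllables.
σ1/σ2 boundary: /mwm/; trying suffixes from longest down, /m/ is the first permitted one, so coda /mw/ | onset /m/.
σ2/σ3 boundary: cluster /fss/ — the longest permitted-onset suffix is /s/; onset = /s/, preceding coda = /fs/.
σ3/σ4 boundary: /zs/; trying suffixes from longest down, /s/ is the first permitted one, so coda /z/ | onset /s/.
Syllabification: jomw.mifs.suz.su.
Mapping each syllable to C/V: /jomw/ → CVCC, /mifs/ → CVCC, /suz/ → CVC, /su/ → CV.

CVCC.CVCC.CVC.CV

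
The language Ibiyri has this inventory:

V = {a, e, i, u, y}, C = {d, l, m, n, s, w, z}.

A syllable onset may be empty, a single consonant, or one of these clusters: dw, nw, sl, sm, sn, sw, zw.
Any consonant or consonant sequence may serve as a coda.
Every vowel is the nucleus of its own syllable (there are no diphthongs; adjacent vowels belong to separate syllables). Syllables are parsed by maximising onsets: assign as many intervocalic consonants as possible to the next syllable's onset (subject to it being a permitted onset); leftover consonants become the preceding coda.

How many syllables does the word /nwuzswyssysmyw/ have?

4

The vowels are u, y, y, y — 4 nuclei, so 4 syllables.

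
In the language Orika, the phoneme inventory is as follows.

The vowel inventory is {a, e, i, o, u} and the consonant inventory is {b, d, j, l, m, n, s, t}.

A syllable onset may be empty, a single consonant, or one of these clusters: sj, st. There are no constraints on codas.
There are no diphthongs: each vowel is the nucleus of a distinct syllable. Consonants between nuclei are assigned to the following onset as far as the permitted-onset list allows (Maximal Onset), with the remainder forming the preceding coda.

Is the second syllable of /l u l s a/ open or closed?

Vowels present: u, a; each is a nucleus, giving 2 syllables.
/u…a/ gap (V1→V2): /ls/ splits as /l/ + /s/ (/s/ is the longest suffix that is a licit onset).
Syllabification: lul.sa.
Syllable 2 is /sa/; it ends in its nucleus with no coda, so it is open.

open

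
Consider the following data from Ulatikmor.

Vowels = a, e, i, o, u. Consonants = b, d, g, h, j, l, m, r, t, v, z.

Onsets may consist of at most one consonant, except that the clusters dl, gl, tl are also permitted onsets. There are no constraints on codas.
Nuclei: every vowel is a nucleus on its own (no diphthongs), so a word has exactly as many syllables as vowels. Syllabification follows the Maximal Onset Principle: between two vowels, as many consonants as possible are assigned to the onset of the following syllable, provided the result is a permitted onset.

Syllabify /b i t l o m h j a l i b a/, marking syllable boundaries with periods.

The vowels are i, o, a, i, a — 5 nuclei, so 5 syllables.
V1 /i/ – V2 /o/: /tl/ is a licit onset in full, so it all attaches to the next syllable.
V2 /o/ – V3 /a/: /mhj/ splits as /mh/ + /j/ (/j/ is the longest suffix that is a licit onset).
V3 /a/ – V4 /i/: /l/ → onset of the next syllable (single consonants are always licit onsets).
V4 /i/ – V5 /a/: /b/ → onset of the next syllable (single consonants are always licit onsets).

bi.tlomh.ja.li.ba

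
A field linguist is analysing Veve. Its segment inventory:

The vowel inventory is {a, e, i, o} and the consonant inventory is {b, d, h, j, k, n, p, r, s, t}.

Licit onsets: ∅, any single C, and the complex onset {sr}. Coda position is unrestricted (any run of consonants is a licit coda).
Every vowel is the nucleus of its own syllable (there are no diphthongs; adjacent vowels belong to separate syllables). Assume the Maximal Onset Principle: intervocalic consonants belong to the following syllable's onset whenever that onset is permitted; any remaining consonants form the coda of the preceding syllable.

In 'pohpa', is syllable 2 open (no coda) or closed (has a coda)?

open

Nuclei (vowels): o, a → 2 syllables.
/o…a/ gap (V1→V2): cluster /hp/ — the longest permitted-onset suffix is /p/; onset = /p/, preceding coda = /h/.
Syllabification: poh.pa.
Syllable 2 is /pa/; it ends in its nucleus with no coda, so it is open.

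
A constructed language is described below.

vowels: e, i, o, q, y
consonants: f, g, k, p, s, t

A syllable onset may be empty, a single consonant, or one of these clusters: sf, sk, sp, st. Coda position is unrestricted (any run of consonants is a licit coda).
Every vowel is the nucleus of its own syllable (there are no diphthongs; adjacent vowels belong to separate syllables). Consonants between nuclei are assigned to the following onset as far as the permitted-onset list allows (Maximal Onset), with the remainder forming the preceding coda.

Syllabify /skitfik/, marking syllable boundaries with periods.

skit.fik

Vowels present: i, i; each is a nucleus, giving 2 syllables.
Between /i/ (V1) and /i/ (V2): /tf/; trying suffixes from longest down, /f/ is the first permitted one, so coda /t/ | onset /f/.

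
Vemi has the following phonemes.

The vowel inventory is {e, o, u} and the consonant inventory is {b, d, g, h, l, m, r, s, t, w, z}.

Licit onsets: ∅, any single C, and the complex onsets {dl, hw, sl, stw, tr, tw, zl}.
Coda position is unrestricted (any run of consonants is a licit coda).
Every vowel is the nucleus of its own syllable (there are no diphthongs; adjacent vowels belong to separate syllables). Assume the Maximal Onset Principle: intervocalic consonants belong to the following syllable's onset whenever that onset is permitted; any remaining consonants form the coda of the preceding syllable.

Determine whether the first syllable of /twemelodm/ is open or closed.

Nuclei (vowels): e, e, o → 3 syllables.
V1 /e/ – V2 /e/: just /m/ — single C goes to the following onset.
V2 /e/ – V3 /o/: just /l/ — single C goes to the following onset.
Result: twe.me.lodm.
Syllable 1 is /twe/; it ends in its nucleus with no coda, so it is open.

open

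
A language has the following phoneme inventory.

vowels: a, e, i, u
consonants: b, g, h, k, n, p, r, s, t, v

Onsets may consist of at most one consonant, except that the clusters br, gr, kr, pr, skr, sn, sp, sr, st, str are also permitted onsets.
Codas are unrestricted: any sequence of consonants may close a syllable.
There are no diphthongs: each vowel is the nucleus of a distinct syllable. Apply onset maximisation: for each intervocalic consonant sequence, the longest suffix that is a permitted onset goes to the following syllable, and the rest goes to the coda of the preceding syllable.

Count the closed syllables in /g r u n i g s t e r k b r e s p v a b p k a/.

4

Nuclei (vowels): u, i, e, e, a, a → 6 syllables.
V1 /u/ – V2 /i/: just /n/ — single C goes to the following onset.
V2 /i/ – V3 /e/: /gst/; trying suffixes from longest down, /st/ is the first permitted one, so coda /g/ | onset /st/.
V3 /e/ – V4 /e/: /rkbr/ splits as /rk/ + /br/ (/br/ is the longest suffix that is a licit onset).
V4 /e/ – V5 /a/: /spv/ splits as /sp/ + /v/ (/v/ is the longest suffix that is a licit onset).
V5 /a/ – V6 /a/: /bpk/; trying suffixes from longest down, /k/ is the first permitted one, so coda /bp/ | onset /k/.
Result: gru.nig.sterk.bresp.vabp.ka.
Classifying each syllable: /gru/ (open), /nig/ (closed), /sterk/ (closed), /bresp/ (closed), /vabp/ (closed), /ka/ (open).
Closed syllables: 4.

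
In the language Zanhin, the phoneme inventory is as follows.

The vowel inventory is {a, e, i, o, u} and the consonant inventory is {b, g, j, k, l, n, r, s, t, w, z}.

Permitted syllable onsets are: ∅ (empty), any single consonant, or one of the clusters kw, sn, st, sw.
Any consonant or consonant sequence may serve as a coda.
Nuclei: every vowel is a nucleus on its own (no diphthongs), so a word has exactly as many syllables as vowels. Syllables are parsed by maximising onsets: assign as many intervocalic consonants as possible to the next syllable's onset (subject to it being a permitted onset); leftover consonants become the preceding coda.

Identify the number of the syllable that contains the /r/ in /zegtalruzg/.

3

Nuclei (vowels): e, a, u → 3 syllables.
σ1/σ2 boundary: /gt/ splits as /g/ + /t/ (/t/ is the longest suffix that is a licit onset).
σ2/σ3 boundary: /lr/; trying suffixes from longest down, /r/ is the first permitted one, so coda /l/ | onset /r/.
Putting it together: zeg.tal.ruzg.
The /r/ is in the onset of syllable 3 (/ruzg/).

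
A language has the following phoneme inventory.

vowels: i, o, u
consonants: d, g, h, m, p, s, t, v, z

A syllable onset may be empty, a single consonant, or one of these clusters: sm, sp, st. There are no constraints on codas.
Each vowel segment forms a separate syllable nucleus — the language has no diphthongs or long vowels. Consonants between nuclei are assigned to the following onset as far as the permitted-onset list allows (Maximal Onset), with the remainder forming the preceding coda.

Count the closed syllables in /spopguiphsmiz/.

3

Vowels present: o, u, i, i; each is a nucleus, giving 4 syllables.
σ1/σ2 boundary: /pg/ — longest licit onset from the right is /g/, leaving /p/ as coda.
σ2/σ3 boundary: no consonants, so the boundary falls immediately after /u/.
σ3/σ4 boundary: /phsm/ — longest licit onset from the right is /sm/, leaving /ph/ as coda.
Result: spop.gu.iph.smiz.
Classifying each syllable: /spop/ (closed), /gu/ (open), /iph/ (closed), /smiz/ (closed).
Closed syllables: 3.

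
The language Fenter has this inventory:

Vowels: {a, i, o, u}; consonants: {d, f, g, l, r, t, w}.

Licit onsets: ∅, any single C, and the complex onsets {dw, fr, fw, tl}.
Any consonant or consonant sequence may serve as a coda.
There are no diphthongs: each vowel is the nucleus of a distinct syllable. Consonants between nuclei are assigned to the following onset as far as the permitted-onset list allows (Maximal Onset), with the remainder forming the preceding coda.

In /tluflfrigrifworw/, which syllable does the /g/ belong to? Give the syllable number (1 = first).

Nuclei (vowels): u, i, i, o → 4 syllables.
V1 /u/ – V2 /i/: /flfr/ — longest licit onset from the right is /fr/, leaving /fl/ as coda.
V2 /i/ – V3 /i/: cluster /gr/ — the longest permitted-onset suffix is /r/; onset = /r/, preceding coda = /g/.
V3 /i/ – V4 /o/: /fw/ — entire cluster is a permitted onset → onset /fw/, coda ∅.
So the parse is tlufl.frig.ri.fworw.
The /g/ is in the coda of syllable 2 (/frig/).

2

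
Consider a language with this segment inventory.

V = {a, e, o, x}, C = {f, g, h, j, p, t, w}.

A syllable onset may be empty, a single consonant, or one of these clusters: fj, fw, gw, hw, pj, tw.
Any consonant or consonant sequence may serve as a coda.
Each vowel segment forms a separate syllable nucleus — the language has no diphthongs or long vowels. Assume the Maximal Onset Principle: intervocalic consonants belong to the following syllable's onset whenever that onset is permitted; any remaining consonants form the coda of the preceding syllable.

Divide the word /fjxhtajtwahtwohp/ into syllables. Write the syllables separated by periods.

The vowels are x, a, a, o — 4 nuclei, so 4 syllables.
Between /x/ (V1) and /a/ (V2): cluster /ht/ — the longest permitted-onset suffix is /t/; onset = /t/, preceding coda = /h/.
Between /a/ (V2) and /a/ (V3): /jtw/; trying suffixes from longest down, /tw/ is the first permitted one, so coda /j/ | onset /tw/.
Between /a/ (V3) and /o/ (V4): /htw/ — longest licit onset from the right is /tw/, leaving /h/ as coda.

fjxh.taj.twah.twohp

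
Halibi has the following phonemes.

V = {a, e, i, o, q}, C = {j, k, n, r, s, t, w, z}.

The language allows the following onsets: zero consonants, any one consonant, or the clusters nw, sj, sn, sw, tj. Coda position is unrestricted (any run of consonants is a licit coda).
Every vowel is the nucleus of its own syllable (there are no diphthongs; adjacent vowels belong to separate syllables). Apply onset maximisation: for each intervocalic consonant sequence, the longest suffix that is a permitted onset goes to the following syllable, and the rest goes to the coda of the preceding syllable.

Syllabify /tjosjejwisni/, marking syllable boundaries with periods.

tjo.sjej.wi.sni

Vowels present: o, e, i, i; each is a nucleus, giving 4 syllables.
σ1/σ2 boundary: cluster /sj/ — /sj/ is itself a permitted onset, so the whole cluster goes right; preceding coda = ∅.
σ2/σ3 boundary: /jw/; trying suffixes from longest down, /w/ is the first permitted one, so coda /j/ | onset /w/.
σ3/σ4 boundary: /sn/ is a licit onset in full, so it all attaches to the next syllable.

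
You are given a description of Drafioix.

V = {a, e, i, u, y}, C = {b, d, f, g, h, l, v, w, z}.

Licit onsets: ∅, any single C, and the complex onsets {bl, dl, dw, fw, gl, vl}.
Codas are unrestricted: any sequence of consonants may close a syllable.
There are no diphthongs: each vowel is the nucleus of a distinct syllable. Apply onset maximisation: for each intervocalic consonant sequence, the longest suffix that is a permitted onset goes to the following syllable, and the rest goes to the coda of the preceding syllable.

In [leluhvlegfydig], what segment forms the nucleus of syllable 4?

y

Nuclei (vowels): e, u, e, y, i → 5 syllables.
The fourth nucleus (vowel 4 from the left) is /y/.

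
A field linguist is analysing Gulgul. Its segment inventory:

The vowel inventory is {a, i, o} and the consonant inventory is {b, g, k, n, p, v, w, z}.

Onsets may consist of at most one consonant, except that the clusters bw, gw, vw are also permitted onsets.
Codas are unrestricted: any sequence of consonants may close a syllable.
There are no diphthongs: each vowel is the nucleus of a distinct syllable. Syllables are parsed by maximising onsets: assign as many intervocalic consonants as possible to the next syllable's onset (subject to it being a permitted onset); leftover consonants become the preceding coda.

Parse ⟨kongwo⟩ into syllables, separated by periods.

The vowels are o, o — 2 nuclei, so 2 syllables.
Between /o/ (V1) and /o/ (V2): cluster /ngw/ — the longest permitted-onset suffix is /gw/; onset = /gw/, preceding coda = /n/.

kon.gwo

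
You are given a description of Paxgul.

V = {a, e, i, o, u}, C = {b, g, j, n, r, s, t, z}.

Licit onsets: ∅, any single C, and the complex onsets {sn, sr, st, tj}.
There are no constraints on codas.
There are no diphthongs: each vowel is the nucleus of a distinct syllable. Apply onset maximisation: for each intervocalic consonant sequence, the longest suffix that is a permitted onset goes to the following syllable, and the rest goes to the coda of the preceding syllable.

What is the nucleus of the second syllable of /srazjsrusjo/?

The vowels are a, u, o — 3 nuclei, so 3 syllables.
The second nucleus (vowel 2 from the left) is /u/.

u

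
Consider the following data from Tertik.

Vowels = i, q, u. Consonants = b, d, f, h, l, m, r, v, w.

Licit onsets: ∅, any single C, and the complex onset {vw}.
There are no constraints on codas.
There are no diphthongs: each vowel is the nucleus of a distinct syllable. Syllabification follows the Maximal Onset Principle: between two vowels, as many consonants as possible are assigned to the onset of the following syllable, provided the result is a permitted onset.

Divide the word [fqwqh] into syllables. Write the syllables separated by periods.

fq.wqh

Nuclei (vowels): q, q → 2 syllables.
Between /q/ (V1) and /q/ (V2): /w/ → onset of the next syllable (single consonants are always licit onsets).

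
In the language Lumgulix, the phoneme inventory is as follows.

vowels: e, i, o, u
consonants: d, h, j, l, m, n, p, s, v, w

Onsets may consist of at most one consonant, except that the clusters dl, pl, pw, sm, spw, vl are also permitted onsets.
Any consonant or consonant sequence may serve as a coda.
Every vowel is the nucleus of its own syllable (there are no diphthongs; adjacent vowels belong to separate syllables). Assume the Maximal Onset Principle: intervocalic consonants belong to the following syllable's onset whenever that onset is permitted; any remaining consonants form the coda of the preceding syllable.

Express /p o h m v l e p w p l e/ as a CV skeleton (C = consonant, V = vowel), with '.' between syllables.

CVCC.CCVCC.CCV

Vowels present: o, e, e; each is a nucleus, giving 3 syllables.
Between /o/ (V1) and /e/ (V2): /hmvl/; trying suffixes from longest down, /vl/ is the first permitted one, so coda /hm/ | onset /vl/.
Between /e/ (V2) and /e/ (V3): /pwpl/; trying suffixes from longest down, /pl/ is the first permitted one, so coda /pw/ | onset /pl/.
Result: pohm.vlepw.ple.
Mapping each syllable to C/V: /pohm/ → CVCC, /vlepw/ → CCVCC, /ple/ → CCV.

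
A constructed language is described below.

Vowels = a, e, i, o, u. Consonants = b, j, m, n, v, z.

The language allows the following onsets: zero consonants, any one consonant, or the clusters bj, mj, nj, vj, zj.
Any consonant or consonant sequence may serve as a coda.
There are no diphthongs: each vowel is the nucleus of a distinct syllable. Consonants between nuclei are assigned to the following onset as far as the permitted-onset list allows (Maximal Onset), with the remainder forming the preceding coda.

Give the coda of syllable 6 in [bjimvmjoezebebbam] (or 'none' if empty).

m

Vowels present: i, o, e, e, e, a; each is a nucleus, giving 6 syllables.
V1 /i/ – V2 /o/: /mvmj/; trying suffixes from longest down, /mj/ is the first permitted one, so coda /mv/ | onset /mj/.
V2 /o/ – V3 /e/: no consonants, so the boundary falls immediately after /o/.
V3 /e/ – V4 /e/: /z/ → onset of the next syllable (single consonants are always licit onsets).
V4 /e/ – V5 /e/: /b/ → onset of the next syllable (single consonants are always licit onsets).
V5 /e/ – V6 /a/: /bb/ — longest licit onset from the right is /b/, leaving /b/ as coda.
So the parse is bjimv.mjo.e.ze.beb.bam.
Syllable 6 is /bam/: onset /b/, nucleus /a/, coda /m/.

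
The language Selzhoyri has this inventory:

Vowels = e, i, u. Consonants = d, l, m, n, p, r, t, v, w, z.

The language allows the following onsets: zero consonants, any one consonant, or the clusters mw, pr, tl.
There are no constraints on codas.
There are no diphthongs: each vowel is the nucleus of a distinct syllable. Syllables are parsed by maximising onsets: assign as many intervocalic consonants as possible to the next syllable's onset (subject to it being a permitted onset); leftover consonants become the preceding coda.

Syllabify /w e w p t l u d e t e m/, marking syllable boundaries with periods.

wewp.tlu.de.tem

The vowels are e, u, e, e — 4 nuclei, so 4 syllables.
V1 /e/ – V2 /u/: /wptl/; trying suffixes from longest down, /tl/ is the first permitted one, so coda /wp/ | onset /tl/.
V2 /u/ – V3 /e/: just /d/ — single C goes to the following onset.
V3 /e/ – V4 /e/: /t/ → onset of the next syllable (single consonants are always licit onsets).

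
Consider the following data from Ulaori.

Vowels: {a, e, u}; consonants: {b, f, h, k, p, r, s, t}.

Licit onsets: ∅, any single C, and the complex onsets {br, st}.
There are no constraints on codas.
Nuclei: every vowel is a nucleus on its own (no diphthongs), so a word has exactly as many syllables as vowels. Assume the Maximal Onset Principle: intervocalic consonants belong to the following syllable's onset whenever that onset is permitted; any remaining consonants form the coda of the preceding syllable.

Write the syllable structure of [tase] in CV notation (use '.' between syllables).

Vowels present: a, e; each is a nucleus, giving 2 syllables.
Between /a/ (V1) and /e/ (V2): just /s/ — single C goes to the following onset.
So the parse is ta.se.
Mapping each syllable to C/V: /ta/ → CV, /se/ → CV.

CV.CV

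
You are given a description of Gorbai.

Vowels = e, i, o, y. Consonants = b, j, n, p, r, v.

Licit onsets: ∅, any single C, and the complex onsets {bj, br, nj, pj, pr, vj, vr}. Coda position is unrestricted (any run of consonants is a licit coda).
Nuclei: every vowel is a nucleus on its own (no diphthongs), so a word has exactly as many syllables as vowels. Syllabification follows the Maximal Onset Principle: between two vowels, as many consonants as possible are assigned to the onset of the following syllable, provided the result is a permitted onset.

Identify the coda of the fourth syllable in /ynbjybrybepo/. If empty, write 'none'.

Nuclei (vowels): y, y, y, e, o → 5 syllables.
Between /y/ (V1) and /y/ (V2): /nbj/ — longest licit onset from the right is /bj/, leaving /n/ as coda.
Between /y/ (V2) and /y/ (V3): /br/ — entire cluster is a permitted onset → onset /br/, coda ∅.
Between /y/ (V3) and /e/ (V4): /b/ → onset of the next syllable (single consonants are always licit onsets).
Between /e/ (V4) and /o/ (V5): /p/ → onset of the next syllable (single consonants are always licit onsets).
Putting it together: yn.bjy.bry.be.po.
Syllable 4 is /be/: onset /b/, nucleus /e/, coda ∅.

none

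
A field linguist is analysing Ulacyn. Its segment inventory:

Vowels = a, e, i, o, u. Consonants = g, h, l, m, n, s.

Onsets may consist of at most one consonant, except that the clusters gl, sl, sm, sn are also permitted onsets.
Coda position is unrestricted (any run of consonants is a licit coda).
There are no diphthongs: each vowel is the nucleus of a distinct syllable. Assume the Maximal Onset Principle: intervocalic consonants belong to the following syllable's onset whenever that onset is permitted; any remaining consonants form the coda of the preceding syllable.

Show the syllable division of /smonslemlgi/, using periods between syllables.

smon.sleml.gi

Nuclei (vowels): o, e, i → 3 syllables.
/o…e/ gap (V1→V2): /nsl/ splits as /n/ + /sl/ (/sl/ is the longest suffix that is a licit onset).
/e…i/ gap (V2→V3): /mlg/ splits as /ml/ + /g/ (/g/ is the longest suffix that is a licit onset).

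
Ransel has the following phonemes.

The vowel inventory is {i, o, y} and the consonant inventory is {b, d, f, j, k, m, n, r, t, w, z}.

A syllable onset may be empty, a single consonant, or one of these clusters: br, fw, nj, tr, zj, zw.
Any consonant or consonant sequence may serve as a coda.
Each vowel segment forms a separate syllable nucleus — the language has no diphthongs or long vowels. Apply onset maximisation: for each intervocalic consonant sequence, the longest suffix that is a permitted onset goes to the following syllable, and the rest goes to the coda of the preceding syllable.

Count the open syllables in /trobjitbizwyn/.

Nuclei (vowels): o, i, i, y → 4 syllables.
Between /o/ (V1) and /i/ (V2): cluster /bj/ — the longest permitted-onset suffix is /j/; onset = /j/, preceding coda = /b/.
Between /i/ (V2) and /i/ (V3): /tb/; trying suffixes from longest down, /b/ is the first permitted one, so coda /t/ | onset /b/.
Between /i/ (V3) and /y/ (V4): /zw/ is a licit onset in full, so it all attaches to the next syllable.
Syllabification: trob.jit.bi.zwyn.
Classifying each syllable: /trob/ (closed), /jit/ (closed), /bi/ (open), /zwyn/ (closed).
Open syllables: 1.

1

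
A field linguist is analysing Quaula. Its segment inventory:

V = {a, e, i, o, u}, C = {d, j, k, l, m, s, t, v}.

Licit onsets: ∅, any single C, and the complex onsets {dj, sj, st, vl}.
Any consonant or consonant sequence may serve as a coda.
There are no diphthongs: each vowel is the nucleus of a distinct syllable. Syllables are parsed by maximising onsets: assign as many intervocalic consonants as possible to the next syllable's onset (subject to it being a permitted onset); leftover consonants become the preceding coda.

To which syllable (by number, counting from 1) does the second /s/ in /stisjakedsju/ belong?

2

Vowels present: i, a, e, u; each is a nucleus, giving 4 syllables.
/i…a/ gap (V1→V2): cluster /sj/ — /sj/ is itself a permitted onset, so the whole cluster goes right; preceding coda = ∅.
/a…e/ gap (V2→V3): /k/ → onset of the next syllable (single consonants are always licit onsets).
/e…u/ gap (V3→V4): cluster /dsj/ — the longest permitted-onset suffix is /sj/; onset = /sj/, preceding coda = /d/.
Syllabification: sti.sja.ked.sju.
The second /s/ is in the onset of syllable 2 (/sja/).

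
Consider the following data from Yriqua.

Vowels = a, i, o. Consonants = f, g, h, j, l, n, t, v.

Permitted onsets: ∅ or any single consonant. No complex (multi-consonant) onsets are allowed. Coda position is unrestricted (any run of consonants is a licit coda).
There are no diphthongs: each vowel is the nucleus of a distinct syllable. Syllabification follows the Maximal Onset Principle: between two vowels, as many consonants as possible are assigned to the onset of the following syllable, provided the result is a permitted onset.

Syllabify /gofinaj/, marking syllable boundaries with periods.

Vowels present: o, i, a; each is a nucleus, giving 3 syllables.
V1 /o/ – V2 /i/: /f/ → onset of the next syllable (single consonants are always licit onsets).
V2 /i/ – V3 /a/: just /n/ — single C goes to the following onset.

go.fi.naj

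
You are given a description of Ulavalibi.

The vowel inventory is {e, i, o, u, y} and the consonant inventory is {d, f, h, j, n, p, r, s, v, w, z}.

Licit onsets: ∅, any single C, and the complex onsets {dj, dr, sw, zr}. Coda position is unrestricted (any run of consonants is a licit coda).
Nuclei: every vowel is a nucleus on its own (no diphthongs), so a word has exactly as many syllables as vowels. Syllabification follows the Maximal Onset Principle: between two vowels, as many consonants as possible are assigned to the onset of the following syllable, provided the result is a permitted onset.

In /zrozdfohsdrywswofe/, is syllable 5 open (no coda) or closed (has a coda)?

open

The vowels are o, o, y, o, e — 5 nuclei, so 5 syllables.
/o…o/ gap (V1→V2): /zdf/; trying suffixes from longest down, /f/ is the first permitted one, so coda /zd/ | onset /f/.
/o…y/ gap (V2→V3): cluster /hsdr/ — the longest permitted-onset suffix is /dr/; onset = /dr/, preceding coda = /hs/.
/y…o/ gap (V3→V4): /wsw/ splits as /w/ + /sw/ (/sw/ is the longest suffix that is a licit onset).
/o…e/ gap (V4→V5): /f/ is a single consonant, so it becomes the next onset.
Result: zrozd.fohs.dryw.swo.fe.
Syllable 5 is /fe/; it ends in its nucleus with no coda, so it is open.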